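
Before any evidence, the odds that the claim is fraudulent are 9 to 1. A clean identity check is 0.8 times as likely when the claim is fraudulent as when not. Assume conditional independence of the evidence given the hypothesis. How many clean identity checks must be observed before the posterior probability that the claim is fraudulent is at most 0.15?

18

Prior odds = 9.
Likelihood ratio per clean identity check = 0.8.
Target posterior odds = 0.15/0.85 = 3/17.
Require 0.8ⁿ ≤ 3/17 ÷ 9 = 1/51.
0.8¹⁷ ≈0.022518 is still above 1/51 but 0.8¹⁸ ≈0.0180144 is at or below it, so n = 18.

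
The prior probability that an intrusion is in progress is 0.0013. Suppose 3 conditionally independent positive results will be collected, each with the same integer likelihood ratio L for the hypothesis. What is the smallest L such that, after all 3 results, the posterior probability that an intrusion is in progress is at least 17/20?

Prior odds = 0.0013/0.9987 = 13/9987.
Target odds = 0.85/0.15 = 17/3.
Need L³ ≥ 17/3 ÷ (13/9987) = 56593/13.
16³ = 4096 < 56593/13 ≤ 4913 = 17³, so L = 17.

17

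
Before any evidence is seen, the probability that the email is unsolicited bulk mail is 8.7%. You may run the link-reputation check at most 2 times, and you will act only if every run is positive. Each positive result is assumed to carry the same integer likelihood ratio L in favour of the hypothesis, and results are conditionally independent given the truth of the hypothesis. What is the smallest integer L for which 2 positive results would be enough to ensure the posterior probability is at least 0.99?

33

Prior odds = 0.087/0.913 = 87/913.
Target odds = 0.99/0.01 = 99.
Need L² ≥ 99 ÷ (87/913) = 30129/29.
32² = 1024 < 30129/29 ≤ 1089 = 33², so L = 33.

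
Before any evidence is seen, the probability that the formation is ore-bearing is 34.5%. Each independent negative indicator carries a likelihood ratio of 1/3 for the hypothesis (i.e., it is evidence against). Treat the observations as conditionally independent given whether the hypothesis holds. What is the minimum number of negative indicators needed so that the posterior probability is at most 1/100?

4

Prior odds: 0.345 ÷ 0.655 = 69/131.
Likelihood ratio per negative indicator = 1/3.
Target odds: 0.01 ÷ 0.99 = 1/99.
Need (69/131) × (1/3)ⁿ ≤ 1/99, i.e. (1/3)ⁿ ≤ 131/6831.
(1/3)³ = 1/27 is still above 131/6831 but (1/3)⁴ = 1/81 is at or below it, so n = 4.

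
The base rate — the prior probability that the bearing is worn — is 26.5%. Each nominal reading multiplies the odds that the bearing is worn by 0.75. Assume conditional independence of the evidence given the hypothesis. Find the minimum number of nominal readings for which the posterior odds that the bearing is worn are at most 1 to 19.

7

Prior odds: 0.265 ÷ 0.735 = 53/147.
Likelihood ratio per nominal reading = 0.75.
Target odds = 1/19.
Require 0.75ⁿ ≤ 1/19 ÷ (53/147) = 147/1007.
0.75⁶ = 729/4096 is still above 147/1007 but 0.75⁷ = 2187/16384 is at or below it, so n = 7.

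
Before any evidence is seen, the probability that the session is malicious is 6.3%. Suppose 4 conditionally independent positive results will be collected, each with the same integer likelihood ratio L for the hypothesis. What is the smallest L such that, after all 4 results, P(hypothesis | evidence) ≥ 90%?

Prior odds = 0.063/0.937 = 63/937.
Target odds = 0.9/0.1 = 9.
Need L⁴ ≥ 9 ÷ (63/937) = 937/7.
3⁴ = 81 < 937/7 ≤ 256 = 4⁴, so L = 4.

4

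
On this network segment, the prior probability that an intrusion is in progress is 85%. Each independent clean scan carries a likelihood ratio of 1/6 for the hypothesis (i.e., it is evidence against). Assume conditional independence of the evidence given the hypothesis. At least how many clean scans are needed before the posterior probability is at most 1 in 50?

Prior odds: 0.85 ÷ 0.15 = 17/3.
Likelihood ratio per clean scan = 1/6.
Target posterior odds = 0.02/0.98 = 1/49.
Need (17/3) × (1/6)ⁿ ≤ 1/49, i.e. (1/6)ⁿ ≤ 3/833.
(1/6)³ = 1/216 is still above 3/833 but (1/6)⁴ = 1/1296 is at or below it, so n = 4.

4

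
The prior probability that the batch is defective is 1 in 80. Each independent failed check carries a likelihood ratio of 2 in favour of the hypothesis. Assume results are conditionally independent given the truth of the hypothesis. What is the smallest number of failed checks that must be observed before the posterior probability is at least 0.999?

Prior odds = 0.0125/0.9875 = 1/79.
Likelihood ratio per failed check = 2.
Target posterior odds = 0.999/0.001 = 999.
Require 2ⁿ ≥ 999 ÷ (1/79) = 78921.
2¹⁶ = 65536 falls short of 78921 but 2¹⁷ = 131072 reaches it, so n = 17.

17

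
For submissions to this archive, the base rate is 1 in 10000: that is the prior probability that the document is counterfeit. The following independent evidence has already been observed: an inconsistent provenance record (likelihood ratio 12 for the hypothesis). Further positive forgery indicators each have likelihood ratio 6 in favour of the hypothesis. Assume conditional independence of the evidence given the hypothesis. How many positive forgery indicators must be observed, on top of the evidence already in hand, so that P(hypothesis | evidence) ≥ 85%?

5

Prior odds = 0.0001/0.9999 = 1/9999.
Bayes factor of the evidence already in hand = 12.
Odds after that evidence = (1/9999) × 12 = 4/3333.
Target odds = 0.85/0.15 = 17/3.
Need 6ⁿ ≥ 17/3 ÷ (4/3333) = 4721.75.
6⁴ = 1296 falls short of 4721.75 but 6⁵ = 7776 reaches it, so n = 5.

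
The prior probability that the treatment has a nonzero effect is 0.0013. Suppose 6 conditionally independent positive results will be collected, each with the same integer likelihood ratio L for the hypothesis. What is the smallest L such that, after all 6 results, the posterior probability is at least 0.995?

Prior odds = 0.0013/0.9987 = 13/9987.
Target odds = 0.995/0.005 = 199.
Need L⁶ ≥ 199 ÷ (13/9987) = 1987413/13.
7⁶ = 117649 < 1987413/13 ≤ 262144 = 8⁶, so L = 8.

8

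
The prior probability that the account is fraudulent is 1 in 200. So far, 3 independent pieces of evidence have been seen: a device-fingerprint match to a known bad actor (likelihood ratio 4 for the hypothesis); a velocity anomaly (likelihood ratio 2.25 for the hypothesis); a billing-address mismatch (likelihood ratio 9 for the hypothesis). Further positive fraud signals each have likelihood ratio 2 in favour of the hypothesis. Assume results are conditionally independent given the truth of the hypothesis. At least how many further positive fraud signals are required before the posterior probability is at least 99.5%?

Prior odds = 0.005/0.995 = 1/199.
Combined Bayes factor of the evidence already in hand = 4 × 2.25 × 9 = 81.
Odds after that evidence = (1/199) × 81 = 81/199.
Target odds = 0.995/0.005 = 199.
Need 2ⁿ ≥ 199 ÷ (81/199) = 39601/81.
2⁸ = 256 falls short of 39601/81 but 2⁹ = 512 reaches it, so n = 9.

9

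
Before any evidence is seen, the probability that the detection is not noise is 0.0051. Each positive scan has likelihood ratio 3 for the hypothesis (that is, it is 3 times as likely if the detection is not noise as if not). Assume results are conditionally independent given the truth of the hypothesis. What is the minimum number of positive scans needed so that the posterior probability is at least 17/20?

7

Prior odds = 0.0051/0.9949 = 51/9949.
Likelihood ratio per positive scan = 3.
Target posterior odds = 0.85/0.15 = 17/3.
Need (51/9949) × 3ⁿ ≥ 17/3, i.e. 3ⁿ ≥ 9949/9.
3⁶ = 729 falls short of 9949/9 but 3⁷ = 2187 reaches it, so n = 7.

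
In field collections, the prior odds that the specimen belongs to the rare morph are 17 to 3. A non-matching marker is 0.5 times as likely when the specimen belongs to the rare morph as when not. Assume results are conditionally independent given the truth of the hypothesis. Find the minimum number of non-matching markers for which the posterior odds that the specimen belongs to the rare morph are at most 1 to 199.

11

Prior odds = 17/3.
Likelihood ratio per non-matching marker = 0.5.
Target odds = 1/199.
Need (17/3) × 0.5ⁿ ≤ 1/199, i.e. 0.5ⁿ ≤ 3/3383.
0.5¹⁰ = 1/1024 is still above 3/3383 but 0.5¹¹ = 1/2048 is at or below it, so n = 11.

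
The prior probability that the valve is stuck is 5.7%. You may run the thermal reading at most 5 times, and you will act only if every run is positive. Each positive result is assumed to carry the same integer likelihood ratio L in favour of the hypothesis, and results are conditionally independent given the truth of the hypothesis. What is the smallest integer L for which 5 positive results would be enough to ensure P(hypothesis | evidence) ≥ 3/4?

3

Prior odds = 0.057/0.943 = 57/943.
Target odds = 0.75/0.25 = 3.
Need L⁵ ≥ 3 ÷ (57/943) = 943/19.
2⁵ = 32 < 943/19 ≤ 243 = 3⁵, so L = 3.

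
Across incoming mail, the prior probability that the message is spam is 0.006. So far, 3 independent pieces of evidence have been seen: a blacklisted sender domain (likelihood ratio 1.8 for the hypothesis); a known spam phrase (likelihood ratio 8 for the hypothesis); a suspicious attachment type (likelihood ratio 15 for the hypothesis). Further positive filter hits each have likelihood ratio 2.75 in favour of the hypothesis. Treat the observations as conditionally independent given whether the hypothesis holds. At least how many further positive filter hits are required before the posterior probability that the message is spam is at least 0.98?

Prior odds = 0.006/0.994 = 3/497.
Combined Bayes factor of the evidence already in hand = 1.8 × 8 × 15 = 216.
Odds after that evidence = (3/497) × 216 = 648/497.
Target odds = 0.98/0.02 = 49.
Need 2.75ⁿ ≥ 49 ÷ (648/497) = 24353/648.
2.75³ = 20.796875 falls short of 24353/648 but 2.75⁴ = 57.19140625 reaches it, so n = 4.

4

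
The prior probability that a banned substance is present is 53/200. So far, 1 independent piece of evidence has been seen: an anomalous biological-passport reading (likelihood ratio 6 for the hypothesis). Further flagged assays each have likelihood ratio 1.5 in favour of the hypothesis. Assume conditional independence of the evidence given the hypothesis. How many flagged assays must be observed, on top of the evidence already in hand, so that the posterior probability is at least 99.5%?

Prior odds = 0.265/0.735 = 53/147.
Bayes factor of the evidence already in hand = 6.
Odds after that evidence = (53/147) × 6 = 106/49.
Target odds = 0.995/0.005 = 199.
Need 1.5ⁿ ≥ 199 ÷ (106/49) = 9751/106.
1.5¹¹ = 177147/2048 falls short of 9751/106 but 1.5¹² = 531441/4096 reaches it, so n = 12.

12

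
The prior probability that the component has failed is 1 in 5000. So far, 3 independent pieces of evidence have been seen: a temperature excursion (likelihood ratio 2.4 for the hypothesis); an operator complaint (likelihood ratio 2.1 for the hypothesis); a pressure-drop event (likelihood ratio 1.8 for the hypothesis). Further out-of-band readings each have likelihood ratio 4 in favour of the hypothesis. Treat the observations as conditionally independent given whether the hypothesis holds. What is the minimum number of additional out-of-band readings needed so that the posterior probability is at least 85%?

6

Prior odds = 0.0002/0.9998 = 1/4999.
Combined Bayes factor of the evidence already in hand = 2.4 × 2.1 × 1.8 = 9.072.
Odds after that evidence = (1/4999) × 9.072 = 1134/624875.
Target odds = 0.85/0.15 = 17/3.
Need 4ⁿ ≥ 17/3 ÷ (1134/624875) = 10622875/3402.
4⁵ = 1024 falls short of 10622875/3402 but 4⁶ = 4096 reaches it, so n = 6.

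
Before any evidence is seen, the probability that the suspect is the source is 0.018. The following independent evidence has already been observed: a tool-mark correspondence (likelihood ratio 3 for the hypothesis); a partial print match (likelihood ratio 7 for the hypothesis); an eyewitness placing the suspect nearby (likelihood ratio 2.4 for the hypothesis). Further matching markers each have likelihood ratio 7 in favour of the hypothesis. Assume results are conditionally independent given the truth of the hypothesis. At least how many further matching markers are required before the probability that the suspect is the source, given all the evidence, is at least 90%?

Prior odds = 0.018/0.982 = 9/491.
Combined Bayes factor of the evidence already in hand = 3 × 7 × 2.4 = 50.4.
Odds after that evidence = (9/491) × 50.4 = 2268/2455.
Target odds = 0.9/0.1 = 9.
Need 7ⁿ ≥ 9 ÷ (2268/2455) = 2455/252.
7¹ = 7 falls short of 2455/252 but 7² = 49 reaches it, so n = 2.

2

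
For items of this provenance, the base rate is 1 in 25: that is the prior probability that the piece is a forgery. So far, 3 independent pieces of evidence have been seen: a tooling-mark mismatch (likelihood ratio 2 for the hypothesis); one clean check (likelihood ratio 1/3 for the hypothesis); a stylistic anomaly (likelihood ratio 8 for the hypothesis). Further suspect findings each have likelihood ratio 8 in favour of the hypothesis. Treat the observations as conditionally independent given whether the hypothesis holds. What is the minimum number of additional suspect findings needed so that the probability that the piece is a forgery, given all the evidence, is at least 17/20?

Prior odds = 0.04/0.96 = 1/24.
Combined Bayes factor of the evidence already in hand = 2 × (1/3) × 8 = 16/3.
Odds after that evidence = (1/24) × 16/3 = 2/9.
Target odds = 0.85/0.15 = 17/3.
Need 8ⁿ ≥ 17/3 ÷ (2/9) = 25.5.
8¹ = 8 falls short of 25.5 but 8² = 64 reaches it, so n = 2.

2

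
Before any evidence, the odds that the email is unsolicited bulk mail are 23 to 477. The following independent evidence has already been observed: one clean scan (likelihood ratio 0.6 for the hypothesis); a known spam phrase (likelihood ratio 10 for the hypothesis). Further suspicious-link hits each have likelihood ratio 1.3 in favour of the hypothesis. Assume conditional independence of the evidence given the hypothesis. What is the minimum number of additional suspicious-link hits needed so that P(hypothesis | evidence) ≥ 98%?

20

Prior odds = 23/477.
Combined Bayes factor of the evidence already in hand = 0.6 × 10 = 6.
Odds after that evidence = (23/477) × 6 = 46/159.
Target odds = 0.98/0.02 = 49.
Need 1.3ⁿ ≥ 49 ÷ (46/159) = 7791/46.
1.3¹⁹ ≈146.192 falls short of 7791/46 but 1.3²⁰ ≈190.05 reaches it, so n = 20.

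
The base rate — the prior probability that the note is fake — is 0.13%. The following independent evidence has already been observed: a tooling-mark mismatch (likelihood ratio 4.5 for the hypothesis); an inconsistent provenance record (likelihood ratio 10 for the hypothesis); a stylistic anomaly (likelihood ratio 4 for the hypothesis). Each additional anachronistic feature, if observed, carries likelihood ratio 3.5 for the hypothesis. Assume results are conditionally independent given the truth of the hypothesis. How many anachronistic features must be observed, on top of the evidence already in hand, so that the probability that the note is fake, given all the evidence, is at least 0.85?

3

Prior odds = 0.0013/0.9987 = 13/9987.
Combined Bayes factor of the evidence already in hand = 4.5 × 10 × 4 = 180.
Odds after that evidence = (13/9987) × 180 = 780/3329.
Target odds = 0.85/0.15 = 17/3.
Need 3.5ⁿ ≥ 17/3 ÷ (780/3329) = 56593/2340.
3.5² = 12.25 falls short of 56593/2340 but 3.5³ = 42.875 reaches it, so n = 3.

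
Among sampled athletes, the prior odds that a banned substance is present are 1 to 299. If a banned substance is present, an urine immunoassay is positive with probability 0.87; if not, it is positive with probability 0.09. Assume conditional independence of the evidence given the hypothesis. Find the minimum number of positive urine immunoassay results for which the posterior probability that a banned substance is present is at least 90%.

4

Prior odds = 1/299.
Likelihood ratio of a positive = 0.87/0.09 = 29/3.
Target posterior odds = 0.9/0.1 = 9.
Need (1/299) × (29/3)ⁿ ≥ 9, i.e. (29/3)ⁿ ≥ 2691.
(29/3)³ = 24389/27 falls short of 2691 but (29/3)⁴ = 707281/81 reaches it, so n = 4.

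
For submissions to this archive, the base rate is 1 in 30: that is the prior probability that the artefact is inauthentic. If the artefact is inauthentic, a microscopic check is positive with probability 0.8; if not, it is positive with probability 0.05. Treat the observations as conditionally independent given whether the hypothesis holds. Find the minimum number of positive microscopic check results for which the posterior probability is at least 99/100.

3

Prior odds: (1/30) ÷ (29/30) = 1/29.
Likelihood ratio of a positive = 0.8/0.05 = 16.
Target odds: 0.99 ÷ 0.01 = 99.
Need (1/29) × 16ⁿ ≥ 99, i.e. 16ⁿ ≥ 2871.
16² = 256 falls short of 2871 but 16³ = 4096 reaches it, so n = 3.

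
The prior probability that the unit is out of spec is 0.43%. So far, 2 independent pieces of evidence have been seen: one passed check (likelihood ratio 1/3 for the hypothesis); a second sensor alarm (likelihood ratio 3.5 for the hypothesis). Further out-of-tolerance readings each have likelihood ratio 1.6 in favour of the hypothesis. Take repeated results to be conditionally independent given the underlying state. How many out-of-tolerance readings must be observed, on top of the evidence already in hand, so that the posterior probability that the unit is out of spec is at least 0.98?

Prior odds = 0.0043/0.9957 = 43/9957.
Combined Bayes factor of the evidence already in hand = (1/3) × 3.5 = 7/6.
Odds after that evidence = (43/9957) × 7/6 = 301/59742.
Target odds = 0.98/0.02 = 49.
Need 1.6ⁿ ≥ 49 ÷ (301/59742) = 418194/43.
1.6¹⁹ ≈7555.79 falls short of 418194/43 but 1.6²⁰ ≈12089.3 reaches it, so n = 20.

20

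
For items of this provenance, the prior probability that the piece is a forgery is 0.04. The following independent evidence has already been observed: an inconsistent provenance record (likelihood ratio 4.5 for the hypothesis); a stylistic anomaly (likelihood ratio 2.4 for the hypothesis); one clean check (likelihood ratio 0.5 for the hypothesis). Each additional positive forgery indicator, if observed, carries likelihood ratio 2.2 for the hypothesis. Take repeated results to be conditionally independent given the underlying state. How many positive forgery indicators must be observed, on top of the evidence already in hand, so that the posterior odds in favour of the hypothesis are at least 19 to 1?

6

Prior odds = 0.04/0.96 = 1/24.
Combined Bayes factor of the evidence already in hand = 4.5 × 2.4 × 0.5 = 5.4.
Odds after that evidence = (1/24) × 5.4 = 0.225.
Target odds = 19.
Need 2.2ⁿ ≥ 19 ÷ 0.225 = 760/9.
2.2⁵ = 51.53632 falls short of 760/9 but 2.2⁶ = 1771561/15625 reaches it, so n = 6.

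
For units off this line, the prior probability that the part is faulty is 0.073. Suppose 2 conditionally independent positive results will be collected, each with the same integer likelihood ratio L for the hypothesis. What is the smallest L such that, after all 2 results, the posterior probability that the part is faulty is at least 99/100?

Prior odds = 0.073/0.927 = 73/927.
Target odds = 0.99/0.01 = 99.
Need L² ≥ 99 ÷ (73/927) = 91773/73.
35² = 1225 < 91773/73 ≤ 1296 = 36², so L = 36.

36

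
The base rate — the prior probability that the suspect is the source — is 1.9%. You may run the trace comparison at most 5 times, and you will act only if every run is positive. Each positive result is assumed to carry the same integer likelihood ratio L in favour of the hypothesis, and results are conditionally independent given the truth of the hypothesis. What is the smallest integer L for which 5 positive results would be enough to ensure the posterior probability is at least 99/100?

6

Prior odds = 0.019/0.981 = 19/981.
Target odds = 0.99/0.01 = 99.
Need L⁵ ≥ 99 ÷ (19/981) = 97119/19.
5⁵ = 3125 < 97119/19 ≤ 7776 = 6⁵, so L = 6.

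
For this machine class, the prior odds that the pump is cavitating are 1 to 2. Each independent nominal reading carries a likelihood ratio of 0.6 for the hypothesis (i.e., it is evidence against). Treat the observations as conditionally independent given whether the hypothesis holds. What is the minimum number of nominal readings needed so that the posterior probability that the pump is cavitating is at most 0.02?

Prior odds = 0.5.
Likelihood ratio per nominal reading = 0.6.
Target posterior odds = 0.02/0.98 = 1/49.
Require 0.6ⁿ ≤ 1/49 ÷ 0.5 = 2/49.
0.6⁶ = 729/15625 is still above 2/49 but 0.6⁷ = 2187/78125 is at or below it, so n = 7.

7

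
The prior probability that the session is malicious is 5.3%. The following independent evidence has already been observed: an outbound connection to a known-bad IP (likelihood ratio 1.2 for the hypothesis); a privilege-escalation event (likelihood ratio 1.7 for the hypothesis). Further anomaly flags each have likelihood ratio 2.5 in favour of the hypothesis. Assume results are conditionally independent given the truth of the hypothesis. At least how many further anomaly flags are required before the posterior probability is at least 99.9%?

10

Prior odds = 0.053/0.947 = 53/947.
Combined Bayes factor of the evidence already in hand = 1.2 × 1.7 = 2.04.
Odds after that evidence = (53/947) × 2.04 = 2703/23675.
Target odds = 0.999/0.001 = 999.
Need 2.5ⁿ ≥ 999 ÷ (2703/23675) = 7883775/901.
2.5⁹ = 1953125/512 falls short of 7883775/901 but 2.5¹⁰ = 9765625/1024 reaches it, so n = 10.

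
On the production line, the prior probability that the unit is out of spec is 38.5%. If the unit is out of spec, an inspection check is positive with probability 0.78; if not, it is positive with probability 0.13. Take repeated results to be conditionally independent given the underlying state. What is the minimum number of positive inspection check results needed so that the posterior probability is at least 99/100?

Prior odds = 0.385/0.615 = 77/123.
Likelihood ratio of a positive = 0.78/0.13 = 6.
Target odds: 0.99 ÷ 0.01 = 99.
Need (77/123) × 6ⁿ ≥ 99, i.e. 6ⁿ ≥ 1107/7.
6² = 36 falls short of 1107/7 but 6³ = 216 reaches it, so n = 3.

3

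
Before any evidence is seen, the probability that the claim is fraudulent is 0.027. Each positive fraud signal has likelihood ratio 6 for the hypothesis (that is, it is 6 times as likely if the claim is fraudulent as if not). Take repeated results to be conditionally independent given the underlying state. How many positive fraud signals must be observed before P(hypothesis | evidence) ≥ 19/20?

4

Prior odds = 0.027/0.973 = 27/973.
Likelihood ratio per positive fraud signal = 6.
Target odds: 0.95 ÷ 0.05 = 19.
Require 6ⁿ ≥ 19 ÷ (27/973) = 18487/27.
6³ = 216 falls short of 18487/27 but 6⁴ = 1296 reaches it, so n = 4.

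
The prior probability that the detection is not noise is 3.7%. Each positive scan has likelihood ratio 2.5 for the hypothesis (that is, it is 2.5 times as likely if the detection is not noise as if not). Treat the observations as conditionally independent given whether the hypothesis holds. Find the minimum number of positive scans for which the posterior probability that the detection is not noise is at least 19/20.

7

Prior odds = 0.037/0.963 = 37/963.
Likelihood ratio per positive scan = 2.5.
Target posterior odds = 0.95/0.05 = 19.
Require 2.5ⁿ ≥ 19 ÷ (37/963) = 18297/37.
2.5⁶ = 244.140625 falls short of 18297/37 but 2.5⁷ = 610.3515625 reaches it, so n = 7.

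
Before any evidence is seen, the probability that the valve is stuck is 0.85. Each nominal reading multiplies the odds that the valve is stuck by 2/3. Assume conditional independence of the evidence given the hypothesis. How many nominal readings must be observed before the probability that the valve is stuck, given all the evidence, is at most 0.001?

Prior odds: 0.85 ÷ 0.15 = 17/3.
Likelihood ratio per nominal reading = 2/3.
Target odds: 0.001 ÷ 0.999 = 1/999.
Need (17/3) × (2/3)ⁿ ≤ 1/999, i.e. (2/3)ⁿ ≤ 1/5661.
(2/3)²¹ ≈0.000200486 is still above 1/5661 but (2/3)²² ≈0.000133657 is at or below it, so n = 22.

22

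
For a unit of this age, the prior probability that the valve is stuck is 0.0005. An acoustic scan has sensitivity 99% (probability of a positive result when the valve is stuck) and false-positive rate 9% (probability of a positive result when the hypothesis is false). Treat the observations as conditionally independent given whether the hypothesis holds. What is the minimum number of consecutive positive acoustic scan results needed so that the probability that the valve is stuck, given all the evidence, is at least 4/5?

4

Prior odds = 0.0005/0.9995 = 1/1999.
Likelihood ratio of a positive result = 0.99/0.09 = 11.
Target odds: 0.8 ÷ 0.2 = 4.
Need (1/1999) × 11ⁿ ≥ 4, i.e. 11ⁿ ≥ 7996.
11³ = 1331 falls short of 7996 but 11⁴ = 14641 reaches it, so n = 4.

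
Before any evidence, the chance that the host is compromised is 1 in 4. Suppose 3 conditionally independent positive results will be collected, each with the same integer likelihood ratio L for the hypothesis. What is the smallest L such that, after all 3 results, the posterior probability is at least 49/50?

6

Prior odds = 0.25/0.75 = 1/3.
Target odds = 0.98/0.02 = 49.
Need L³ ≥ 49 ÷ (1/3) = 147.
5³ = 125 < 147 ≤ 216 = 6³, so L = 6.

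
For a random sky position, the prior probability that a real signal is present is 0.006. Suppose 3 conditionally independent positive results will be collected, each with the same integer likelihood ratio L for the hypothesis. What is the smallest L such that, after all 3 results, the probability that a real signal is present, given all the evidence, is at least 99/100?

26

Prior odds = 0.006/0.994 = 3/497.
Target odds = 0.99/0.01 = 99.
Need L³ ≥ 99 ÷ (3/497) = 16401.
25³ = 15625 < 16401 ≤ 17576 = 26³, so L = 26.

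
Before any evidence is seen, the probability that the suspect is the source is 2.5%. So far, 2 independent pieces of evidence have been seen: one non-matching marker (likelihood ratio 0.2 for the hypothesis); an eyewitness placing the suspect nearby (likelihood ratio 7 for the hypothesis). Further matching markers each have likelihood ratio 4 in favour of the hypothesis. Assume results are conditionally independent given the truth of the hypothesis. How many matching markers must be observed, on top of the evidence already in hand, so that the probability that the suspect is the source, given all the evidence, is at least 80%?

Prior odds = 0.025/0.975 = 1/39.
Combined Bayes factor of the evidence already in hand = 0.2 × 7 = 1.4.
Odds after that evidence = (1/39) × 1.4 = 7/195.
Target odds = 0.8/0.2 = 4.
Need 4ⁿ ≥ 4 ÷ (7/195) = 780/7.
4³ = 64 falls short of 780/7 but 4⁴ = 256 reaches it, so n = 4.

4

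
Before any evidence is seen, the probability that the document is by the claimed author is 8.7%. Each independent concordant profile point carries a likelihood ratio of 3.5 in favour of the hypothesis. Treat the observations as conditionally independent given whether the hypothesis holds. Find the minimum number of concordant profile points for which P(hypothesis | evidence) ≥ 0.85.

Prior odds: 0.087 ÷ 0.913 = 87/913.
Likelihood ratio per concordant profile point = 3.5.
Target posterior odds = 0.85/0.15 = 17/3.
Need (87/913) × 3.5ⁿ ≥ 17/3, i.e. 3.5ⁿ ≥ 15521/261.
3.5³ = 42.875 falls short of 15521/261 but 3.5⁴ = 150.0625 reaches it, so n = 4.

4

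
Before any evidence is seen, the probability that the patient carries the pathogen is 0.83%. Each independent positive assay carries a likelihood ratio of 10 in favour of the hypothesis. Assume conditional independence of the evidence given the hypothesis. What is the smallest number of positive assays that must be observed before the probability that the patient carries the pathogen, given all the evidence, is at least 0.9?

4

Prior odds = 0.0083/0.9917 = 83/9917.
Likelihood ratio per positive assay = 10.
Target odds: 0.9 ÷ 0.1 = 9.
Need (83/9917) × 10ⁿ ≥ 9, i.e. 10ⁿ ≥ 89253/83.
10³ = 1000 falls short of 89253/83 but 10⁴ = 10000 reaches it, so n = 4.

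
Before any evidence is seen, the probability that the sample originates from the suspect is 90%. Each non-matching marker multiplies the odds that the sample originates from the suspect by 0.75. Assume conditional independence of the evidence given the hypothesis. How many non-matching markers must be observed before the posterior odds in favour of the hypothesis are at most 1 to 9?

16

Prior odds = 0.9/0.1 = 9.
Likelihood ratio per non-matching marker = 0.75.
Target odds = 1/9.
Require 0.75ⁿ ≤ 1/9 ÷ 9 = 1/81.
0.75¹⁵ ≈0.0133635 is still above 1/81 but 0.75¹⁶ ≈0.0100226 is at or below it, so n = 16.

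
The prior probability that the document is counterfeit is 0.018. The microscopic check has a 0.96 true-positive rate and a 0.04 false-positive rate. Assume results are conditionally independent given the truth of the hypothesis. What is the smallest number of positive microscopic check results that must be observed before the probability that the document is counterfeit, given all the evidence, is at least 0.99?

Prior odds = 0.018/0.982 = 9/491.
Likelihood ratio of a positive result = 0.96/0.04 = 24.
Target odds: 0.99 ÷ 0.01 = 99.
Require 24ⁿ ≥ 99 ÷ (9/491) = 5401.
24² = 576 falls short of 5401 but 24³ = 13824 reaches it, so n = 3.

3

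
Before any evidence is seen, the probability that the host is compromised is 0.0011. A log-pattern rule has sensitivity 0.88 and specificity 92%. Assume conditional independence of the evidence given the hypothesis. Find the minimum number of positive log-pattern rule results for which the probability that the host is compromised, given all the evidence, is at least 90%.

4

Prior odds = 0.0011/0.9989 = 11/9989.
False-positive rate = 1 − 0.92 = 0.08; likelihood ratio of a positive = 0.88/0.08 = 11.
Target odds: 0.9 ÷ 0.1 = 9.
Need (11/9989) × 11ⁿ ≥ 9, i.e. 11ⁿ ≥ 89901/11.
11³ = 1331 falls short of 89901/11 but 11⁴ = 14641 reaches it, so n = 4.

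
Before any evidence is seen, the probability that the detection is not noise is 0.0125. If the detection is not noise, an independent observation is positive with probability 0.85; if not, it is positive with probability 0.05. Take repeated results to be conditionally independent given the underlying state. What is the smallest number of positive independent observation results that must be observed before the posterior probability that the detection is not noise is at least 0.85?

Prior odds: 0.0125 ÷ 0.9875 = 1/79.
Likelihood ratio of a positive = 0.85/0.05 = 17.
Target odds: 0.85 ÷ 0.15 = 17/3.
Require 17ⁿ ≥ 17/3 ÷ (1/79) = 1343/3.
17² = 289 falls short of 1343/3 but 17³ = 4913 reaches it, so n = 3.

3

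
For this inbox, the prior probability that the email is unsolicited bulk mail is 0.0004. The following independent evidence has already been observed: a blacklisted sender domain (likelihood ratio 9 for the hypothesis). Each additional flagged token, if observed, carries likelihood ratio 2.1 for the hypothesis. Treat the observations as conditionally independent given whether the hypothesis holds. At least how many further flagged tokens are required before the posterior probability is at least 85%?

10

Prior odds = 0.0004/0.9996 = 1/2499.
Bayes factor of the evidence already in hand = 9.
Odds after that evidence = (1/2499) × 9 = 3/833.
Target odds = 0.85/0.15 = 17/3.
Need 2.1ⁿ ≥ 17/3 ÷ (3/833) = 14161/9.
2.1⁹ ≈794.28 falls short of 14161/9 but 2.1¹⁰ ≈1667.99 reaches it, so n = 10.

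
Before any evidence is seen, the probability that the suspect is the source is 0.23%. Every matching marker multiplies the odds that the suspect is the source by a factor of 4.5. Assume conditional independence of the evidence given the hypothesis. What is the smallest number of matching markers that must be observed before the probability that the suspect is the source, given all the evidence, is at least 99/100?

Prior odds: 0.0023 ÷ 0.9977 = 23/9977.
Likelihood ratio per matching marker = 4.5.
Target posterior odds = 0.99/0.01 = 99.
Require 4.5ⁿ ≥ 99 ÷ (23/9977) = 987723/23.
4.5⁷ = 4782969/128 falls short of 987723/23 but 4.5⁸ = 43046721/256 reaches it, so n = 8.

8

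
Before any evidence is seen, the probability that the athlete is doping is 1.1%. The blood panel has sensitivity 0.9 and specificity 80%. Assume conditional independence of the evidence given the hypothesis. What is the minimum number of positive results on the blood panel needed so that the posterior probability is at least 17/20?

Prior odds: 0.011 ÷ 0.989 = 11/989.
False-positive rate = 1 − 0.8 = 0.2; likelihood ratio of a positive = 0.9/0.2 = 4.5.
Target odds: 0.85 ÷ 0.15 = 17/3.
Need (11/989) × 4.5ⁿ ≥ 17/3, i.e. 4.5ⁿ ≥ 16813/33.
4.5⁴ = 410.0625 falls short of 16813/33 but 4.5⁵ = 1845.28125 reaches it, so n = 5.

5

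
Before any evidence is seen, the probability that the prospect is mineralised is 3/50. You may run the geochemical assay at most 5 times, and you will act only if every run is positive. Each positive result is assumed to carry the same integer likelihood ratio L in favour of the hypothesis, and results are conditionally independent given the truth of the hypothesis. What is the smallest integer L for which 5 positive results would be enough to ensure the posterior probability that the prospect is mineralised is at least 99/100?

5

Prior odds = 0.06/0.94 = 3/47.
Target odds = 0.99/0.01 = 99.
Need L⁵ ≥ 99 ÷ (3/47) = 1551.
4⁵ = 1024 < 1551 ≤ 3125 = 5⁵, so L = 5.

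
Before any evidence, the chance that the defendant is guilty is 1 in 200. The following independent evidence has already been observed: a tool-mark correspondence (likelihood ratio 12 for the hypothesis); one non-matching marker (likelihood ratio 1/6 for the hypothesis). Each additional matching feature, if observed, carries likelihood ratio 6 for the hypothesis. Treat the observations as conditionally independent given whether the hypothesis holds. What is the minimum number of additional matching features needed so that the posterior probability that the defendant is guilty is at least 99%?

Prior odds = 0.005/0.995 = 1/199.
Combined Bayes factor of the evidence already in hand = 12 × (1/6) = 2.
Odds after that evidence = (1/199) × 2 = 2/199.
Target odds = 0.99/0.01 = 99.
Need 6ⁿ ≥ 99 ÷ (2/199) = 9850.5.
6⁵ = 7776 falls short of 9850.5 but 6⁶ = 46656 reaches it, so n = 6.

6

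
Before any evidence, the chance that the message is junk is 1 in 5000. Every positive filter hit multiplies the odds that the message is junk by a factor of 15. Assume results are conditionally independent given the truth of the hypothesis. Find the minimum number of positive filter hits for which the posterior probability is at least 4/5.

Prior odds: 0.0002 ÷ 0.9998 = 1/4999.
Likelihood ratio per positive filter hit = 15.
Target odds: 0.8 ÷ 0.2 = 4.
Need (1/4999) × 15ⁿ ≥ 4, i.e. 15ⁿ ≥ 19996.
15³ = 3375 falls short of 19996 but 15⁴ = 50625 reaches it, so n = 4.

4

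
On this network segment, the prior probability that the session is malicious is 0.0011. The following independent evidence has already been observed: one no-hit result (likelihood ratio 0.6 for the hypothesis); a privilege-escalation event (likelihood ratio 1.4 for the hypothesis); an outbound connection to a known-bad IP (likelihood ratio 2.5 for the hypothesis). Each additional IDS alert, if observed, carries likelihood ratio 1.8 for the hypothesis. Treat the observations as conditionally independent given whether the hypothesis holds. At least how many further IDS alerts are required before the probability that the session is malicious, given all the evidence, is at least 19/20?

Prior odds = 0.0011/0.9989 = 11/9989.
Combined Bayes factor of the evidence already in hand = 0.6 × 1.4 × 2.5 = 2.1.
Odds after that evidence = (11/9989) × 2.1 = 33/14270.
Target odds = 0.95/0.05 = 19.
Need 1.8ⁿ ≥ 19 ÷ (33/14270) = 271130/33.
1.8¹⁵ ≈6746.64 falls short of 271130/33 but 1.8¹⁶ ≈12144 reaches it, so n = 16.

16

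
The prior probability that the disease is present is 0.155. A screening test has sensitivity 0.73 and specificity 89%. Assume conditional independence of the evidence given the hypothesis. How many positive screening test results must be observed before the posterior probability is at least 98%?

Prior odds = 0.155/0.845 = 31/169.
False-positive rate = 1 − 0.89 = 0.11; likelihood ratio of a positive = 0.73/0.11 = 73/11.
Target odds: 0.98 ÷ 0.02 = 49.
Need (31/169) × (73/11)ⁿ ≥ 49, i.e. (73/11)ⁿ ≥ 8281/31.
(73/11)² = 5329/121 falls short of 8281/31 but (73/11)³ = 389017/1331 reaches it, so n = 3.

3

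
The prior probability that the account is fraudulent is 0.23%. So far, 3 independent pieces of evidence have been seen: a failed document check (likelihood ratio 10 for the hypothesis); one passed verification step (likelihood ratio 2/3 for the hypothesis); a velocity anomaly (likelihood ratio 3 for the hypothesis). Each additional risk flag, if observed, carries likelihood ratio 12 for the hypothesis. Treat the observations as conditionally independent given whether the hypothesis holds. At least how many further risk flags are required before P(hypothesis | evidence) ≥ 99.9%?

5

Prior odds = 0.0023/0.9977 = 23/9977.
Combined Bayes factor of the evidence already in hand = 10 × (2/3) × 3 = 20.
Odds after that evidence = (23/9977) × 20 = 460/9977.
Target odds = 0.999/0.001 = 999.
Need 12ⁿ ≥ 999 ÷ (460/9977) = 9967023/460.
12⁴ = 20736 falls short of 9967023/460 but 12⁵ = 248832 reaches it, so n = 5.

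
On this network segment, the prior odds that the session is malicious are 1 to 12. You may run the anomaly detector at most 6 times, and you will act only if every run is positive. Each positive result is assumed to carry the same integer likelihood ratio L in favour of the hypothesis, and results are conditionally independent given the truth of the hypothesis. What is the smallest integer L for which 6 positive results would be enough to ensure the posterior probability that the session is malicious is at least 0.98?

Prior odds = 1/12.
Target odds = 0.98/0.02 = 49.
Need L⁶ ≥ 49 ÷ (1/12) = 588.
2⁶ = 64 < 588 ≤ 729 = 3⁶, so L = 3.

3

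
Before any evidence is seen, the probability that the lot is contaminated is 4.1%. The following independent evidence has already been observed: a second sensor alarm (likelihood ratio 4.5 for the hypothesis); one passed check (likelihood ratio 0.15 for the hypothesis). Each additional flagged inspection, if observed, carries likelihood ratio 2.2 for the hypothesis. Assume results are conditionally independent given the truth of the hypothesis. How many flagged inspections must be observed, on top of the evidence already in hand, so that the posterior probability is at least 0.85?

7

Prior odds = 0.041/0.959 = 41/959.
Combined Bayes factor of the evidence already in hand = 4.5 × 0.15 = 0.675.
Odds after that evidence = (41/959) × 0.675 = 1107/38360.
Target odds = 0.85/0.15 = 17/3.
Need 2.2ⁿ ≥ 17/3 ÷ (1107/38360) = 652120/3321.
2.2⁶ = 1771561/15625 falls short of 652120/3321 but 2.2⁷ = 19487171/78125 reaches it, so n = 7.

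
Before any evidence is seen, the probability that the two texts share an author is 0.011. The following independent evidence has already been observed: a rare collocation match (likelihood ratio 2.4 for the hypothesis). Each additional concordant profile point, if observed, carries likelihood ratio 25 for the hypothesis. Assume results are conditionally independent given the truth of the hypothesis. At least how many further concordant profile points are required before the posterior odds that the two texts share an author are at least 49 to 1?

Prior odds = 0.011/0.989 = 11/989.
Bayes factor of the evidence already in hand = 2.4.
Odds after that evidence = (11/989) × 2.4 = 132/4945.
Target odds = 49.
Need 25ⁿ ≥ 49 ÷ (132/4945) = 242305/132.
25² = 625 falls short of 242305/132 but 25³ = 15625 reaches it, so n = 3.

3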